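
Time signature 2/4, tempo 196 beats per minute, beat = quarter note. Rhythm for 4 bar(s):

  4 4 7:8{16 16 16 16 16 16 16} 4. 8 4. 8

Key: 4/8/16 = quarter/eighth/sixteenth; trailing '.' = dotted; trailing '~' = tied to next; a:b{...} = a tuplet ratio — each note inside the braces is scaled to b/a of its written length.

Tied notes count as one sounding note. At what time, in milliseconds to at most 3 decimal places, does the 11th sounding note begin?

note 11 onset = 11/2b = 1683.673ms

1. 0.0ms @ 0 + 306.122ms (1)
2. 306.122ms @ 1 + 306.122ms (1)
3. 612.245ms @ 2 + 87.464ms (2/7)
4. 699.708ms @ 16/7 + 87.464ms (2/7)
5. 787.172ms @ 18/7 + 87.464ms (2/7)
6. 874.636ms @ 20/7 + 87.464ms (2/7)
7. 962.099ms @ 22/7 + 87.464ms (2/7)
8. 1049.563ms @ 24/7 + 87.464ms (2/7)
9. 1137.026ms @ 26/7 + 87.464ms (2/7)
10. 1224.49ms @ 4 + 459.184ms (3/2)
11. 1683.673ms @ 11/2 + 153.061ms (1/2)
12. 1836.735ms @ 6 + 459.184ms (3/2)
13. 2295.918ms @ 15/2 + 153.061ms (1/2)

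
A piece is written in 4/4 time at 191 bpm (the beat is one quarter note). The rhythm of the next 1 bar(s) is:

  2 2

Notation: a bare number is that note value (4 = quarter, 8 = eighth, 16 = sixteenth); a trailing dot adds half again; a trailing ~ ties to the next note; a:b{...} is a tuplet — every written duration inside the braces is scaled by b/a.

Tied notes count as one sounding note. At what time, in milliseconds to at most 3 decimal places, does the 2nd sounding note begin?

note 2 onset = 2b = 628.272ms

1. 0.0ms @ 0 + 628.272ms (2)
2. 628.272ms @ 2 + 628.272ms (2)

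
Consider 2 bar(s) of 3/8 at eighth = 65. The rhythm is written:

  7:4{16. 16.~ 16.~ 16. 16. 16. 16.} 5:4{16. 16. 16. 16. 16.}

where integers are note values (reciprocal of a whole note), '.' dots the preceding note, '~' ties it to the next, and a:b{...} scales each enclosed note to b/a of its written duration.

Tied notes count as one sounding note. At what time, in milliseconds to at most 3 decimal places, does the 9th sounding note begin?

1. 0.0ms @ 0 + 395.604ms (3/7)
2. 395.604ms @ 3/7 + 1186.813ms (9/7)
3. 1582.418ms @ 12/7 + 395.604ms (3/7)
4. 1978.022ms @ 15/7 + 395.604ms (3/7)
5. 2373.626ms @ 18/7 + 395.604ms (3/7)
6. 2769.231ms @ 3 + 553.846ms (3/5)
7. 3323.077ms @ 18/5 + 553.846ms (3/5)
8. 3876.923ms @ 21/5 + 553.846ms (3/5)
9. 4430.769ms @ 24/5 + 553.846ms (3/5)
10. 4984.615ms @ 27/5 + 553.846ms (3/5)

note 9 onset = 24/5b = 4430.769ms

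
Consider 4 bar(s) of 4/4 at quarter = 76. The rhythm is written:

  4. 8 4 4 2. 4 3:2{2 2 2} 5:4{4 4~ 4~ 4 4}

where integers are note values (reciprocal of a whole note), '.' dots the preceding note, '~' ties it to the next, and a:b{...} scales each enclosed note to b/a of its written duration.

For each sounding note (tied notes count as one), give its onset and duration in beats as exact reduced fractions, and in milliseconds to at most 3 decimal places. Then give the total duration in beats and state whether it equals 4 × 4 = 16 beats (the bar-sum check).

1) 0.0ms=0b +1184.211ms=3/2b
2) 1184.211ms=3/2b +394.737ms=1/2b
3) 1578.947ms=2b +789.474ms=1b
4) 2368.421ms=3b +789.474ms=1b
5) 3157.895ms=4b +2368.421ms=3b
6) 5526.316ms=7b +789.474ms=1b
7) 6315.789ms=8b +1052.632ms=4/3b
8) 7368.421ms=28/3b +1052.632ms=4/3b
9) 8421.053ms=32/3b +1052.632ms=4/3b
10) 9473.684ms=12b +631.579ms=4/5b
11) 10105.263ms=64/5b +1894.737ms=12/5b
12) 12000.0ms=76/5b +631.579ms=4/5b
Σ=16b of 16 (76bpm 4/4) — PASS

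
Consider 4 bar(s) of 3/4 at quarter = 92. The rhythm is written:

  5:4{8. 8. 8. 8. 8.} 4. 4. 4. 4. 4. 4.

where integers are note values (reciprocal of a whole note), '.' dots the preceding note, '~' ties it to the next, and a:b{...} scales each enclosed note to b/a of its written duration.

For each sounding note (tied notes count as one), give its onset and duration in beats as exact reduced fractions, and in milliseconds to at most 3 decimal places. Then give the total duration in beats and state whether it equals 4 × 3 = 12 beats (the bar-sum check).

1) 0.0ms=0b +391.304ms=3/5b
2) 391.304ms=3/5b +391.304ms=3/5b
3) 782.609ms=6/5b +391.304ms=3/5b
4) 1173.913ms=9/5b +391.304ms=3/5b
5) 1565.217ms=12/5b +391.304ms=3/5b
6) 1956.522ms=3b +978.261ms=3/2b
7) 2934.783ms=9/2b +978.261ms=3/2b
8) 3913.043ms=6b +978.261ms=3/2b
9) 4891.304ms=15/2b +978.261ms=3/2b
10) 5869.565ms=9b +978.261ms=3/2b
11) 6847.826ms=21/2b +978.261ms=3/2b
Σ=12b of 12 (92bpm 3/4) — PASS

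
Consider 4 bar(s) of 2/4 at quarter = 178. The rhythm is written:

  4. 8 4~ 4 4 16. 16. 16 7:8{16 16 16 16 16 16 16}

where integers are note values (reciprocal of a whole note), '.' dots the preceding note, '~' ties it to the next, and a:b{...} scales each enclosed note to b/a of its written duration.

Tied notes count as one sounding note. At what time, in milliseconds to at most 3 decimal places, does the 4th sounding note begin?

note 4 onset = 4b = 1348.315ms

1. 0.0ms @ 0 + 505.618ms (3/2)
2. 505.618ms @ 3/2 + 168.539ms (1/2)
3. 674.157ms @ 2 + 674.157ms (2)
4. 1348.315ms @ 4 + 337.079ms (1)
5. 1685.393ms @ 5 + 126.404ms (3/8)
6. 1811.798ms @ 43/8 + 126.404ms (3/8)
7. 1938.202ms @ 23/4 + 84.27ms (1/4)
8. 2022.472ms @ 6 + 96.308ms (2/7)
9. 2118.78ms @ 44/7 + 96.308ms (2/7)
10. 2215.088ms @ 46/7 + 96.308ms (2/7)
11. 2311.396ms @ 48/7 + 96.308ms (2/7)
12. 2407.705ms @ 50/7 + 96.308ms (2/7)
13. 2504.013ms @ 52/7 + 96.308ms (2/7)
14. 2600.321ms @ 54/7 + 96.308ms (2/7)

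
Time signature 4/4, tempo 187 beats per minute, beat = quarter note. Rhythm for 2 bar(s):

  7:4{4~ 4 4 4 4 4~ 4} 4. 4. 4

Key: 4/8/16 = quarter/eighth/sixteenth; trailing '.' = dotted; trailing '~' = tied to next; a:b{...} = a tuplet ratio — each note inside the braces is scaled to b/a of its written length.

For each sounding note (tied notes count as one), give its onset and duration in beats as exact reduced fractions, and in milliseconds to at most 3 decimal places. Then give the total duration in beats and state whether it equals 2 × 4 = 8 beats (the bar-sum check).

1) 0.0ms=0b +366.692ms=8/7b
2) 366.692ms=8/7b +183.346ms=4/7b
3) 550.038ms=12/7b +183.346ms=4/7b
4) 733.384ms=16/7b +183.346ms=4/7b
5) 916.73ms=20/7b +366.692ms=8/7b
6) 1283.422ms=4b +481.283ms=3/2b
7) 1764.706ms=11/2b +481.283ms=3/2b
8) 2245.989ms=7b +320.856ms=1b
Σ=8b of 8 (187bpm 4/4) — PASS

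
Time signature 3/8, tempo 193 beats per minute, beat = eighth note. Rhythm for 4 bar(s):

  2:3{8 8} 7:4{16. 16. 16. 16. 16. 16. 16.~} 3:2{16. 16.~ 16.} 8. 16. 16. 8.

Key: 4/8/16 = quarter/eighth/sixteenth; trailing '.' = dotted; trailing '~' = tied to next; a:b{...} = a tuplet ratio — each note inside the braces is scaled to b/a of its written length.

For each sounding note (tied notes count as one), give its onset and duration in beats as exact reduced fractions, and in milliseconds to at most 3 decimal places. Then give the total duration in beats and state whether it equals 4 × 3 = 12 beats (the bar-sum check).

1) 0.0ms=0b +466.321ms=3/2b
2) 466.321ms=3/2b +466.321ms=3/2b
3) 932.642ms=3b +133.235ms=3/7b
4) 1065.877ms=24/7b +133.235ms=3/7b
5) 1199.112ms=27/7b +133.235ms=3/7b
6) 1332.346ms=30/7b +133.235ms=3/7b
7) 1465.581ms=33/7b +133.235ms=3/7b
8) 1598.816ms=36/7b +133.235ms=3/7b
9) 1732.05ms=39/7b +288.675ms=13/14b
10) 2020.725ms=13/2b +310.881ms=1b
11) 2331.606ms=15/2b +466.321ms=3/2b
12) 2797.927ms=9b +233.161ms=3/4b
13) 3031.088ms=39/4b +233.161ms=3/4b
14) 3264.249ms=21/2b +466.321ms=3/2b
Σ=12b of 12 (193bpm 3/8) — PASS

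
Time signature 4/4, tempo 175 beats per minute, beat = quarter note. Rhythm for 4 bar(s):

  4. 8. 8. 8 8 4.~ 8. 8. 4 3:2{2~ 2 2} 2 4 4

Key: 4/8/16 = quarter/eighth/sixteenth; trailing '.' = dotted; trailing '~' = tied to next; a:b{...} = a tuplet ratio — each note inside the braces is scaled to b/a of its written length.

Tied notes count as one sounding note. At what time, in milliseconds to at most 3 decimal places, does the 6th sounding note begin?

note 6 onset = 4b = 1371.429ms

1. 0.0ms @ 0 + 514.286ms (3/2)
2. 514.286ms @ 3/2 + 257.143ms (3/4)
3. 771.429ms @ 9/4 + 257.143ms (3/4)
4. 1028.571ms @ 3 + 171.429ms (1/2)
5. 1200.0ms @ 7/2 + 171.429ms (1/2)
6. 1371.429ms @ 4 + 771.429ms (9/4)
7. 2142.857ms @ 25/4 + 257.143ms (3/4)
8. 2400.0ms @ 7 + 342.857ms (1)
9. 2742.857ms @ 8 + 914.286ms (8/3)
10. 3657.143ms @ 32/3 + 457.143ms (4/3)
11. 4114.286ms @ 12 + 685.714ms (2)
12. 4800.0ms @ 14 + 342.857ms (1)
13. 5142.857ms @ 15 + 342.857ms (1)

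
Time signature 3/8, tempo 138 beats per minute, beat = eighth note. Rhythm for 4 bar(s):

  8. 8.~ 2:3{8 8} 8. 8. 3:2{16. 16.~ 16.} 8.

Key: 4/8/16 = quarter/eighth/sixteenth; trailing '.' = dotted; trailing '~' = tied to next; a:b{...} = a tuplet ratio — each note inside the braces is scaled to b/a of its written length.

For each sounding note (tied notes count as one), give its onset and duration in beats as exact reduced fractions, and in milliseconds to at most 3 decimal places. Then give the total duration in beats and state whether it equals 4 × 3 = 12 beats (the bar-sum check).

1) 0.0ms=0b +652.174ms=3/2b
2) 652.174ms=3/2b +1304.348ms=3b
3) 1956.522ms=9/2b +652.174ms=3/2b
4) 2608.696ms=6b +652.174ms=3/2b
5) 3260.87ms=15/2b +652.174ms=3/2b
6) 3913.043ms=9b +217.391ms=1/2b
7) 4130.435ms=19/2b +434.783ms=1b
8) 4565.217ms=21/2b +652.174ms=3/2b
Σ=12b of 12 (138bpm 3/8) — PASS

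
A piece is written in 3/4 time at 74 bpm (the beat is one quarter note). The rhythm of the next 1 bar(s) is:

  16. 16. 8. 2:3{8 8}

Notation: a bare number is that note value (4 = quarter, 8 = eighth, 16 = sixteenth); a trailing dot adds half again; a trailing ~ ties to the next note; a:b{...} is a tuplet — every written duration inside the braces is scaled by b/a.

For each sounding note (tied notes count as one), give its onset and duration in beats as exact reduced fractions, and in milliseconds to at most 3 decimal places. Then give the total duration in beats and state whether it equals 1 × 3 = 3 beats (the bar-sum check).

1) 0.0ms=0b +304.054ms=3/8b
2) 304.054ms=3/8b +304.054ms=3/8b
3) 608.108ms=3/4b +608.108ms=3/4b
4) 1216.216ms=3/2b +608.108ms=3/4b
5) 1824.324ms=9/4b +608.108ms=3/4b
Σ=3b of 3 (74bpm 3/4) — PASS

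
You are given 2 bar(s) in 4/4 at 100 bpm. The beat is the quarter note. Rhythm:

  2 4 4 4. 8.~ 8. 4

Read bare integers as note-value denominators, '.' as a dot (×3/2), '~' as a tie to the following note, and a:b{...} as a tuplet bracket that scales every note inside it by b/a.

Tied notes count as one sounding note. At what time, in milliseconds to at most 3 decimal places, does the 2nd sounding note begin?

note 2 onset = 2b = 1200.0ms

1. 0.0ms @ 0 + 1200.0ms (2)
2. 1200.0ms @ 2 + 600.0ms (1)
3. 1800.0ms @ 3 + 600.0ms (1)
4. 2400.0ms @ 4 + 900.0ms (3/2)
5. 3300.0ms @ 11/2 + 900.0ms (3/2)
6. 4200.0ms @ 7 + 600.0ms (1)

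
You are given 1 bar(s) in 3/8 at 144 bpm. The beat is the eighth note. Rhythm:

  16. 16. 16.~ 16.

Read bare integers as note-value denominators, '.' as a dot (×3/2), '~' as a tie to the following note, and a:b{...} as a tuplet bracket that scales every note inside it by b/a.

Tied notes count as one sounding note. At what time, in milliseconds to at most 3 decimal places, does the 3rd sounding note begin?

note 3 onset = 3/2b = 625.0ms

1. 0.0ms @ 0 + 312.5ms (3/4)
2. 312.5ms @ 3/4 + 312.5ms (3/4)
3. 625.0ms @ 3/2 + 625.0ms (3/2)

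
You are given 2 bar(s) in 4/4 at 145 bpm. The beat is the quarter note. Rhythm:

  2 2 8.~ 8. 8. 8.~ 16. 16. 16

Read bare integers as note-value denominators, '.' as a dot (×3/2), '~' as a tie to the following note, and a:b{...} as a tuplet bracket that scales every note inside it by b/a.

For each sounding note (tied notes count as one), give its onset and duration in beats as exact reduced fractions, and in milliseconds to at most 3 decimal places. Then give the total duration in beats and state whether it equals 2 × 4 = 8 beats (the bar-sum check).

1) 0.0ms=0b +827.586ms=2b
2) 827.586ms=2b +827.586ms=2b
3) 1655.172ms=4b +620.69ms=3/2b
4) 2275.862ms=11/2b +310.345ms=3/4b
5) 2586.207ms=25/4b +465.517ms=9/8b
6) 3051.724ms=59/8b +155.172ms=3/8b
7) 3206.897ms=31/4b +103.448ms=1/4b
Σ=8b of 8 (145bpm 4/4) — PASS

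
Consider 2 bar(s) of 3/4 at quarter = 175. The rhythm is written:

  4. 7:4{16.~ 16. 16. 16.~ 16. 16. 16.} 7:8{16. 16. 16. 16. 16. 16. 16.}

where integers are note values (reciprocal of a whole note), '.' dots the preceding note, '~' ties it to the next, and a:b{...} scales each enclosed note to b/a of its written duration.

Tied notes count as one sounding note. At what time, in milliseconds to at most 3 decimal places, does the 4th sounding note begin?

note 4 onset = 15/7b = 734.694ms

1. 0.0ms @ 0 + 514.286ms (3/2)
2. 514.286ms @ 3/2 + 146.939ms (3/7)
3. 661.224ms @ 27/14 + 73.469ms (3/14)
4. 734.694ms @ 15/7 + 146.939ms (3/7)
5. 881.633ms @ 18/7 + 73.469ms (3/14)
6. 955.102ms @ 39/14 + 73.469ms (3/14)
7. 1028.571ms @ 3 + 146.939ms (3/7)
8. 1175.51ms @ 24/7 + 146.939ms (3/7)
9. 1322.449ms @ 27/7 + 146.939ms (3/7)
10. 1469.388ms @ 30/7 + 146.939ms (3/7)
11. 1616.327ms @ 33/7 + 146.939ms (3/7)
12. 1763.265ms @ 36/7 + 146.939ms (3/7)
13. 1910.204ms @ 39/7 + 146.939ms (3/7)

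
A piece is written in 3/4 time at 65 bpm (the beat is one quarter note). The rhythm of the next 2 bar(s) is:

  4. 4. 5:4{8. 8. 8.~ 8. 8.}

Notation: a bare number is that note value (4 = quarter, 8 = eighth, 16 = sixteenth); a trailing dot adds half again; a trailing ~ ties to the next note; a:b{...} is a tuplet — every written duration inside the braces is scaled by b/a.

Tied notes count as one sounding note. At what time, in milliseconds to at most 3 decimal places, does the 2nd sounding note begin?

note 2 onset = 3/2b = 1384.615ms

1. 0.0ms @ 0 + 1384.615ms (3/2)
2. 1384.615ms @ 3/2 + 1384.615ms (3/2)
3. 2769.231ms @ 3 + 553.846ms (3/5)
4. 3323.077ms @ 18/5 + 553.846ms (3/5)
5. 3876.923ms @ 21/5 + 1107.692ms (6/5)
6. 4984.615ms @ 27/5 + 553.846ms (3/5)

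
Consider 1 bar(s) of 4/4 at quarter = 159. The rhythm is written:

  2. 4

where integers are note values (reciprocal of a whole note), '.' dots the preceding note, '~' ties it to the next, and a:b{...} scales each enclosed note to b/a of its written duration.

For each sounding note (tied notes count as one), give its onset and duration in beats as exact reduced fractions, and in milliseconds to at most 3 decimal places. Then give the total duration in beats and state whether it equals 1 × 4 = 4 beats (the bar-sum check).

1) 0.0ms=0b +1132.075ms=3b
2) 1132.075ms=3b +377.358ms=1b
Σ=4b of 4 (159bpm 4/4) — PASS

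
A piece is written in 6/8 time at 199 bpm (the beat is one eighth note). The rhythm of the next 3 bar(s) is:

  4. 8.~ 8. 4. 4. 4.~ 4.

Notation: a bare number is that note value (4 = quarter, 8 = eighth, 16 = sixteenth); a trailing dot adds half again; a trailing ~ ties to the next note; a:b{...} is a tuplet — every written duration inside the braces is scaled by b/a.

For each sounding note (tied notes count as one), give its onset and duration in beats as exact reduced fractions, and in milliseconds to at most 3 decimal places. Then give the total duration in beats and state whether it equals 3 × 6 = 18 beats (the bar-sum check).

1) 0.0ms=0b +904.523ms=3b
2) 904.523ms=3b +904.523ms=3b
3) 1809.045ms=6b +904.523ms=3b
4) 2713.568ms=9b +904.523ms=3b
5) 3618.09ms=12b +1809.045ms=6b
Σ=18b of 18 (199bpm 6/8) — PASS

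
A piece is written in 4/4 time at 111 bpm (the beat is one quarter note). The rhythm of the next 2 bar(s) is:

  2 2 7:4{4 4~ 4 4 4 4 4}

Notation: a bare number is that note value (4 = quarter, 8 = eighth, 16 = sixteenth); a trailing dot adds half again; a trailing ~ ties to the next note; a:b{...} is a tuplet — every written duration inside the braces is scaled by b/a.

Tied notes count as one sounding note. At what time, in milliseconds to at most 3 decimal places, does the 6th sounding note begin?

1. 0.0ms @ 0 + 1081.081ms (2)
2. 1081.081ms @ 2 + 1081.081ms (2)
3. 2162.162ms @ 4 + 308.88ms (4/7)
4. 2471.042ms @ 32/7 + 617.761ms (8/7)
5. 3088.803ms @ 40/7 + 308.88ms (4/7)
6. 3397.683ms @ 44/7 + 308.88ms (4/7)
7. 3706.564ms @ 48/7 + 308.88ms (4/7)
8. 4015.444ms @ 52/7 + 308.88ms (4/7)

note 6 onset = 44/7b = 3397.683ms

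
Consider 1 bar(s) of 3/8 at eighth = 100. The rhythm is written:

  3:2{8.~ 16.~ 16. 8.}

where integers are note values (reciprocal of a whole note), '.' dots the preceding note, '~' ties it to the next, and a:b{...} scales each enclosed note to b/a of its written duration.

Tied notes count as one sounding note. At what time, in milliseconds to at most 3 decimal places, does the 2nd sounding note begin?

note 2 onset = 2b = 1200.0ms

1. 0.0ms @ 0 + 1200.0ms (2)
2. 1200.0ms @ 2 + 600.0ms (1)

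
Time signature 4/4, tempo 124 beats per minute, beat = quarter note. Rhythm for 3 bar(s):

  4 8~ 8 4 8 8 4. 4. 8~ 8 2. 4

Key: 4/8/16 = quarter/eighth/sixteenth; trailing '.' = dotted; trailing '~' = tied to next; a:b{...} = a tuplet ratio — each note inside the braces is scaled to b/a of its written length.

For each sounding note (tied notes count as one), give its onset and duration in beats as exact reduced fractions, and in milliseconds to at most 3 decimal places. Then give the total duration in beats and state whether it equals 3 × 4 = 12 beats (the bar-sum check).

1) 0.0ms=0b +483.871ms=1b
2) 483.871ms=1b +483.871ms=1b
3) 967.742ms=2b +483.871ms=1b
4) 1451.613ms=3b +241.935ms=1/2b
5) 1693.548ms=7/2b +241.935ms=1/2b
6) 1935.484ms=4b +725.806ms=3/2b
7) 2661.29ms=11/2b +725.806ms=3/2b
8) 3387.097ms=7b +483.871ms=1b
9) 3870.968ms=8b +1451.613ms=3b
10) 5322.581ms=11b +483.871ms=1b
Σ=12b of 12 (124bpm 4/4) — PASS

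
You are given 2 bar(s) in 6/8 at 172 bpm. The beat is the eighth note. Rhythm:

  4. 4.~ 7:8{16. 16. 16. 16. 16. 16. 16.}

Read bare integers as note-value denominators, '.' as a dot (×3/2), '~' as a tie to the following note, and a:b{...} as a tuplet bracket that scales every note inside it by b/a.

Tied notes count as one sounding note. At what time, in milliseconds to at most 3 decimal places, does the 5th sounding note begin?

1. 0.0ms @ 0 + 1046.512ms (3)
2. 1046.512ms @ 3 + 1345.515ms (27/7)
3. 2392.027ms @ 48/7 + 299.003ms (6/7)
4. 2691.03ms @ 54/7 + 299.003ms (6/7)
5. 2990.033ms @ 60/7 + 299.003ms (6/7)
6. 3289.037ms @ 66/7 + 299.003ms (6/7)
7. 3588.04ms @ 72/7 + 299.003ms (6/7)
8. 3887.043ms @ 78/7 + 299.003ms (6/7)

note 5 onset = 60/7b = 2990.033ms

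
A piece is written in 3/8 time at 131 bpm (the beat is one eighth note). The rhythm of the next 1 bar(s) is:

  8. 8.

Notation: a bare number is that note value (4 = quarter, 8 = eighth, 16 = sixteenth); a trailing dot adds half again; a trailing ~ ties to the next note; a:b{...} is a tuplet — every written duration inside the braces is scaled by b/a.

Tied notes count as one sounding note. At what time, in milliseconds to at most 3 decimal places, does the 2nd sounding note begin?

1. 0.0ms @ 0 + 687.023ms (3/2)
2. 687.023ms @ 3/2 + 687.023ms (3/2)

note 2 onset = 3/2b = 687.023ms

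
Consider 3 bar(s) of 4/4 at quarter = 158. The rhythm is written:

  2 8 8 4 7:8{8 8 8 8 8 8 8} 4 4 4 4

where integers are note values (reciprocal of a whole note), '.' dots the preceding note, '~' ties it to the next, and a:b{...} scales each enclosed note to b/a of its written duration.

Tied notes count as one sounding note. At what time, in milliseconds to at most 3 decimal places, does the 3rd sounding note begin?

note 3 onset = 5/2b = 949.367ms

1. 0.0ms @ 0 + 759.494ms (2)
2. 759.494ms @ 2 + 189.873ms (1/2)
3. 949.367ms @ 5/2 + 189.873ms (1/2)
4. 1139.241ms @ 3 + 379.747ms (1)
5. 1518.987ms @ 4 + 216.998ms (4/7)
6. 1735.986ms @ 32/7 + 216.998ms (4/7)
7. 1952.984ms @ 36/7 + 216.998ms (4/7)
8. 2169.982ms @ 40/7 + 216.998ms (4/7)
9. 2386.98ms @ 44/7 + 216.998ms (4/7)
10. 2603.978ms @ 48/7 + 216.998ms (4/7)
11. 2820.976ms @ 52/7 + 216.998ms (4/7)
12. 3037.975ms @ 8 + 379.747ms (1)
13. 3417.722ms @ 9 + 379.747ms (1)
14. 3797.468ms @ 10 + 379.747ms (1)
15. 4177.215ms @ 11 + 379.747ms (1)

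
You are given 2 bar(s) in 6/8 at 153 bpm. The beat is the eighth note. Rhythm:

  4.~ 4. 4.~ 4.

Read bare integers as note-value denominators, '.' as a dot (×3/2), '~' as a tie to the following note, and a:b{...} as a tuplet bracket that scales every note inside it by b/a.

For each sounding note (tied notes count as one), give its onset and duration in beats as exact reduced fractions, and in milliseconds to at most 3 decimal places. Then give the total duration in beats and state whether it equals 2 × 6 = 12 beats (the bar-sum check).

1) 0.0ms=0b +2352.941ms=6b
2) 2352.941ms=6b +2352.941ms=6b
Σ=12b of 12 (153bpm 6/8) — PASS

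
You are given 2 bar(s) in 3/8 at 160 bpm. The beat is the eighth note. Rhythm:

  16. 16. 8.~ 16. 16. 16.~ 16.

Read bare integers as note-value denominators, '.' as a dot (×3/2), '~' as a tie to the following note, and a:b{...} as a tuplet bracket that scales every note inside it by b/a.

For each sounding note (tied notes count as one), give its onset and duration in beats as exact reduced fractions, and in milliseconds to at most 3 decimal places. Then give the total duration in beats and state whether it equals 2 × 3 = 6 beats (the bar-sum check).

1) 0.0ms=0b +281.25ms=3/4b
2) 281.25ms=3/4b +281.25ms=3/4b
3) 562.5ms=3/2b +843.75ms=9/4b
4) 1406.25ms=15/4b +281.25ms=3/4b
5) 1687.5ms=9/2b +562.5ms=3/2b
Σ=6b of 6 (160bpm 3/8) — PASS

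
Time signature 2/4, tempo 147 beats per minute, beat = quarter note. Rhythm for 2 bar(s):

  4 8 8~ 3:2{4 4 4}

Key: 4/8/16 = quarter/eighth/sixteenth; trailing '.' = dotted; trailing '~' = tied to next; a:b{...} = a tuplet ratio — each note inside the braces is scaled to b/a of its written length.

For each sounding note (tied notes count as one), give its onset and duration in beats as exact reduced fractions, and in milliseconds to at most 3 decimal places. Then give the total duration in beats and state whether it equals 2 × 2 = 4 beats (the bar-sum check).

1) 0.0ms=0b +408.163ms=1b
2) 408.163ms=1b +204.082ms=1/2b
3) 612.245ms=3/2b +476.19ms=7/6b
4) 1088.435ms=8/3b +272.109ms=2/3b
5) 1360.544ms=10/3b +272.109ms=2/3b
Σ=4b of 4 (147bpm 2/4) — PASS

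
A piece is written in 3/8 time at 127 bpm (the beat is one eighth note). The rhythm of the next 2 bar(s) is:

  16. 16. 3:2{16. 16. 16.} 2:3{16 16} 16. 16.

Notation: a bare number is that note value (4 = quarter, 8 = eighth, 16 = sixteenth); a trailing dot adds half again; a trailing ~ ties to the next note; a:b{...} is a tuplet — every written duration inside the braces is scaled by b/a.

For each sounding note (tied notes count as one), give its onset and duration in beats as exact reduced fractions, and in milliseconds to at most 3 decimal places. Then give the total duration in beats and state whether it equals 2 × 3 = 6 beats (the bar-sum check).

1) 0.0ms=0b +354.331ms=3/4b
2) 354.331ms=3/4b +354.331ms=3/4b
3) 708.661ms=3/2b +236.22ms=1/2b
4) 944.882ms=2b +236.22ms=1/2b
5) 1181.102ms=5/2b +236.22ms=1/2b
6) 1417.323ms=3b +354.331ms=3/4b
7) 1771.654ms=15/4b +354.331ms=3/4b
8) 2125.984ms=9/2b +354.331ms=3/4b
9) 2480.315ms=21/4b +354.331ms=3/4b
Σ=6b of 6 (127bpm 3/8) — PASS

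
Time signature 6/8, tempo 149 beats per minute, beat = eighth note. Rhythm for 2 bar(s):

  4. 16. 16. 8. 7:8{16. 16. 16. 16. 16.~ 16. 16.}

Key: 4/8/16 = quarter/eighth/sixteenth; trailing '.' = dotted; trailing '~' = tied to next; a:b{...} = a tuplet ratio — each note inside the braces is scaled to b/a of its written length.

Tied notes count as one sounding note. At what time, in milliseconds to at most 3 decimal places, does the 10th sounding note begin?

1. 0.0ms @ 0 + 1208.054ms (3)
2. 1208.054ms @ 3 + 302.013ms (3/4)
3. 1510.067ms @ 15/4 + 302.013ms (3/4)
4. 1812.081ms @ 9/2 + 604.027ms (3/2)
5. 2416.107ms @ 6 + 345.158ms (6/7)
6. 2761.266ms @ 48/7 + 345.158ms (6/7)
7. 3106.424ms @ 54/7 + 345.158ms (6/7)
8. 3451.582ms @ 60/7 + 345.158ms (6/7)
9. 3796.74ms @ 66/7 + 690.316ms (12/7)
10. 4487.057ms @ 78/7 + 345.158ms (6/7)

note 10 onset = 78/7b = 4487.057ms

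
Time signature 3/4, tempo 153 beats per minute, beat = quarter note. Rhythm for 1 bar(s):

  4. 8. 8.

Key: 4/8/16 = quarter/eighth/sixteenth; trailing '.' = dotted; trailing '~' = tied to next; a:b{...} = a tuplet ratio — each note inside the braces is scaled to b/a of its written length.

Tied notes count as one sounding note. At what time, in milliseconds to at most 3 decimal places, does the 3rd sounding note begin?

1. 0.0ms @ 0 + 588.235ms (3/2)
2. 588.235ms @ 3/2 + 294.118ms (3/4)
3. 882.353ms @ 9/4 + 294.118ms (3/4)

note 3 onset = 9/4b = 882.353ms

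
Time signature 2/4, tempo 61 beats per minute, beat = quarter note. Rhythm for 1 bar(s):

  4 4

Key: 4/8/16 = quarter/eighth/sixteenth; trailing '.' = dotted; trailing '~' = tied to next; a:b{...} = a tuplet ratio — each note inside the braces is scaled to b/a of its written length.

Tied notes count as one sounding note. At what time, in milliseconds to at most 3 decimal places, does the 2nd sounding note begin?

1. 0.0ms @ 0 + 983.607ms (1)
2. 983.607ms @ 1 + 983.607ms (1)

note 2 onset = 1b = 983.607ms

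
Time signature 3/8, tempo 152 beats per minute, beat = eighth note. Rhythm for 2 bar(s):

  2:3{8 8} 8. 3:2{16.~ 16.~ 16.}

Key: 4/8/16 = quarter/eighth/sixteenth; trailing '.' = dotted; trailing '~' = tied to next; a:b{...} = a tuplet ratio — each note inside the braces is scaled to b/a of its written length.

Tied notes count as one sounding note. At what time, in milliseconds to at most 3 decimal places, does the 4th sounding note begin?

1. 0.0ms @ 0 + 592.105ms (3/2)
2. 592.105ms @ 3/2 + 592.105ms (3/2)
3. 1184.211ms @ 3 + 592.105ms (3/2)
4. 1776.316ms @ 9/2 + 592.105ms (3/2)

note 4 onset = 9/2b = 1776.316ms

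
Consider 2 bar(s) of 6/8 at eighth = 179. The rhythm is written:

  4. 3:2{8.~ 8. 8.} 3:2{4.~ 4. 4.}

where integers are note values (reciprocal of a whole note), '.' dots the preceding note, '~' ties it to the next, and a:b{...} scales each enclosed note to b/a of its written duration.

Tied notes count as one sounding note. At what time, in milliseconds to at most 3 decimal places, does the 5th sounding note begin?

1. 0.0ms @ 0 + 1005.587ms (3)
2. 1005.587ms @ 3 + 670.391ms (2)
3. 1675.978ms @ 5 + 335.196ms (1)
4. 2011.173ms @ 6 + 1340.782ms (4)
5. 3351.955ms @ 10 + 670.391ms (2)

note 5 onset = 10b = 3351.955ms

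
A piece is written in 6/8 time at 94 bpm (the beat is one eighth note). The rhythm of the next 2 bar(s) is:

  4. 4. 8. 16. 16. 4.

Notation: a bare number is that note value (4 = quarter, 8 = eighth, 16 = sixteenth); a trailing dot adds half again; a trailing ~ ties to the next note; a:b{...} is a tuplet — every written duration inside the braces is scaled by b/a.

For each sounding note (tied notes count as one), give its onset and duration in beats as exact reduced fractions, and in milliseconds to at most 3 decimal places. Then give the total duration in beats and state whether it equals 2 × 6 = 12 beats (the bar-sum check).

1) 0.0ms=0b +1914.894ms=3b
2) 1914.894ms=3b +1914.894ms=3b
3) 3829.787ms=6b +957.447ms=3/2b
4) 4787.234ms=15/2b +478.723ms=3/4b
5) 5265.957ms=33/4b +478.723ms=3/4b
6) 5744.681ms=9b +1914.894ms=3b
Σ=12b of 12 (94bpm 6/8) — PASS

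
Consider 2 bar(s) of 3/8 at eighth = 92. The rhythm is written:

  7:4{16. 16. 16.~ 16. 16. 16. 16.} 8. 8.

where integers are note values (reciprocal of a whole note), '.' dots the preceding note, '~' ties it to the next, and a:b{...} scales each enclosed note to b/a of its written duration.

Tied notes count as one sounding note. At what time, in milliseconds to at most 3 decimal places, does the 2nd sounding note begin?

note 2 onset = 3/7b = 279.503ms

1. 0.0ms @ 0 + 279.503ms (3/7)
2. 279.503ms @ 3/7 + 279.503ms (3/7)
3. 559.006ms @ 6/7 + 559.006ms (6/7)
4. 1118.012ms @ 12/7 + 279.503ms (3/7)
5. 1397.516ms @ 15/7 + 279.503ms (3/7)
6. 1677.019ms @ 18/7 + 279.503ms (3/7)
7. 1956.522ms @ 3 + 978.261ms (3/2)
8. 2934.783ms @ 9/2 + 978.261ms (3/2)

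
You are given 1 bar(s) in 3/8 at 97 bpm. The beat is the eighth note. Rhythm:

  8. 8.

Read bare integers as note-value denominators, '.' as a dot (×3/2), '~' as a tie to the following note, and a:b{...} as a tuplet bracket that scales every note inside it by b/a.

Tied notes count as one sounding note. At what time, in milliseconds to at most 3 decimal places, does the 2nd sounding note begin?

note 2 onset = 3/2b = 927.835ms

1. 0.0ms @ 0 + 927.835ms (3/2)
2. 927.835ms @ 3/2 + 927.835ms (3/2)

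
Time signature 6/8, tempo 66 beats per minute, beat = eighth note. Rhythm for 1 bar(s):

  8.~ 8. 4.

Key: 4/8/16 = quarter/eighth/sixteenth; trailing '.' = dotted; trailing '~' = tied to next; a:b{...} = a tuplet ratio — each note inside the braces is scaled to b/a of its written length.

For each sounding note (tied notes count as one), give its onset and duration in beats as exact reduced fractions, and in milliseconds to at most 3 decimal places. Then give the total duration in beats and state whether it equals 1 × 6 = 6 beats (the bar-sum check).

1) 0.0ms=0b +2727.273ms=3b
2) 2727.273ms=3b +2727.273ms=3b
Σ=6b of 6 (66bpm 6/8) — PASS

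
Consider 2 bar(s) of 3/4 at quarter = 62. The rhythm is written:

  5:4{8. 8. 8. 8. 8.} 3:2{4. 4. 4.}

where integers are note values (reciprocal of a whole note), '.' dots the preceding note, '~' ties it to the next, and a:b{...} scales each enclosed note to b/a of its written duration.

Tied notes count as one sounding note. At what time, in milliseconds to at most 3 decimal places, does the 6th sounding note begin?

note 6 onset = 3b = 2903.226ms

1. 0.0ms @ 0 + 580.645ms (3/5)
2. 580.645ms @ 3/5 + 580.645ms (3/5)
3. 1161.29ms @ 6/5 + 580.645ms (3/5)
4. 1741.935ms @ 9/5 + 580.645ms (3/5)
5. 2322.581ms @ 12/5 + 580.645ms (3/5)
6. 2903.226ms @ 3 + 967.742ms (1)
7. 3870.968ms @ 4 + 967.742ms (1)
8. 4838.71ms @ 5 + 967.742ms (1)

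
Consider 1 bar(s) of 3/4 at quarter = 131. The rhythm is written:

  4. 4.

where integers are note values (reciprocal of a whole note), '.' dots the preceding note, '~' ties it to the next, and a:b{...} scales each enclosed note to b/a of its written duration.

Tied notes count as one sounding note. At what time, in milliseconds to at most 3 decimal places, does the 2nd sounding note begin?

note 2 onset = 3/2b = 687.023ms

1. 0.0ms @ 0 + 687.023ms (3/2)
2. 687.023ms @ 3/2 + 687.023ms (3/2)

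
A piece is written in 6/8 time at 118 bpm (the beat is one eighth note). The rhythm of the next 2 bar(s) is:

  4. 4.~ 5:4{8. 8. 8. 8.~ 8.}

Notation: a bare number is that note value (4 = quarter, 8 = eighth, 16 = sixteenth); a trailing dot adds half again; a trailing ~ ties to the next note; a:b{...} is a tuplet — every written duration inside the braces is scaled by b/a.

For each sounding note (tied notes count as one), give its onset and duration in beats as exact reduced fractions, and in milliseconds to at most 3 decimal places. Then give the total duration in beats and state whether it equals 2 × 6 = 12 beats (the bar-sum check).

1) 0.0ms=0b +1525.424ms=3b
2) 1525.424ms=3b +2135.593ms=21/5b
3) 3661.017ms=36/5b +610.169ms=6/5b
4) 4271.186ms=42/5b +610.169ms=6/5b
5) 4881.356ms=48/5b +1220.339ms=12/5b
Σ=12b of 12 (118bpm 6/8) — PASS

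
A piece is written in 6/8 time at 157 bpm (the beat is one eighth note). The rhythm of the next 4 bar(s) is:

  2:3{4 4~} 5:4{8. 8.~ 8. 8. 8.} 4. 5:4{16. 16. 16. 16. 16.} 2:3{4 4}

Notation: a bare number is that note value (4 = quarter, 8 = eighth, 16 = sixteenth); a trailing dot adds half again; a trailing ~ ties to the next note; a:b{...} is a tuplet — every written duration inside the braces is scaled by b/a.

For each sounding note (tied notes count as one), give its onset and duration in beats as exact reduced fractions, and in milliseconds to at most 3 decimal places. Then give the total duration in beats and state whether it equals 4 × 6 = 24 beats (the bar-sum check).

1) 0.0ms=0b +1146.497ms=3b
2) 1146.497ms=3b +1605.096ms=21/5b
3) 2751.592ms=36/5b +917.197ms=12/5b
4) 3668.79ms=48/5b +458.599ms=6/5b
5) 4127.389ms=54/5b +458.599ms=6/5b
6) 4585.987ms=12b +1146.497ms=3b
7) 5732.484ms=15b +229.299ms=3/5b
8) 5961.783ms=78/5b +229.299ms=3/5b
9) 6191.083ms=81/5b +229.299ms=3/5b
10) 6420.382ms=84/5b +229.299ms=3/5b
11) 6649.682ms=87/5b +229.299ms=3/5b
12) 6878.981ms=18b +1146.497ms=3b
13) 8025.478ms=21b +1146.497ms=3b
Σ=24b of 24 (157bpm 6/8) — PASS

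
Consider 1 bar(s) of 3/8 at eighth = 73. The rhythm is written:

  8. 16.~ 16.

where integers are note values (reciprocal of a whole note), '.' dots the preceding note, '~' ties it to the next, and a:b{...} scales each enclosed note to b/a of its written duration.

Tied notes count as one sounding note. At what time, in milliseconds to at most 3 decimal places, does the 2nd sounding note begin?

1. 0.0ms @ 0 + 1232.877ms (3/2)
2. 1232.877ms @ 3/2 + 1232.877ms (3/2)

note 2 onset = 3/2b = 1232.877ms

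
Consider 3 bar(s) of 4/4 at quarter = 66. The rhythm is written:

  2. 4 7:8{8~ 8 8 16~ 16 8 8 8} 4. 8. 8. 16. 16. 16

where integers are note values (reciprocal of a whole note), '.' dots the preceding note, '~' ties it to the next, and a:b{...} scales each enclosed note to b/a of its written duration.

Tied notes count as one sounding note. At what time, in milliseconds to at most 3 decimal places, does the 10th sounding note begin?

note 10 onset = 19/2b = 8636.364ms

1. 0.0ms @ 0 + 2727.273ms (3)
2. 2727.273ms @ 3 + 909.091ms (1)
3. 3636.364ms @ 4 + 1038.961ms (8/7)
4. 4675.325ms @ 36/7 + 519.481ms (4/7)
5. 5194.805ms @ 40/7 + 519.481ms (4/7)
6. 5714.286ms @ 44/7 + 519.481ms (4/7)
7. 6233.766ms @ 48/7 + 519.481ms (4/7)
8. 6753.247ms @ 52/7 + 519.481ms (4/7)
9. 7272.727ms @ 8 + 1363.636ms (3/2)
10. 8636.364ms @ 19/2 + 681.818ms (3/4)
11. 9318.182ms @ 41/4 + 681.818ms (3/4)
12. 10000.0ms @ 11 + 340.909ms (3/8)
13. 10340.909ms @ 91/8 + 340.909ms (3/8)
14. 10681.818ms @ 47/4 + 227.273ms (1/4)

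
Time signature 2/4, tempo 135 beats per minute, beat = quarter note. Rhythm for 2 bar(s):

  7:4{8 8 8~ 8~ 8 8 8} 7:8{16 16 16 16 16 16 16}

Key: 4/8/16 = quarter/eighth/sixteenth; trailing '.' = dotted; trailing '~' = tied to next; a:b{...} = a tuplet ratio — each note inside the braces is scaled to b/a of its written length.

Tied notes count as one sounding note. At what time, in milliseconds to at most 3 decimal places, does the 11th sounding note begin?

note 11 onset = 24/7b = 1523.81ms

1. 0.0ms @ 0 + 126.984ms (2/7)
2. 126.984ms @ 2/7 + 126.984ms (2/7)
3. 253.968ms @ 4/7 + 380.952ms (6/7)
4. 634.921ms @ 10/7 + 126.984ms (2/7)
5. 761.905ms @ 12/7 + 126.984ms (2/7)
6. 888.889ms @ 2 + 126.984ms (2/7)
7. 1015.873ms @ 16/7 + 126.984ms (2/7)
8. 1142.857ms @ 18/7 + 126.984ms (2/7)
9. 1269.841ms @ 20/7 + 126.984ms (2/7)
10. 1396.825ms @ 22/7 + 126.984ms (2/7)
11. 1523.81ms @ 24/7 + 126.984ms (2/7)
12. 1650.794ms @ 26/7 + 126.984ms (2/7)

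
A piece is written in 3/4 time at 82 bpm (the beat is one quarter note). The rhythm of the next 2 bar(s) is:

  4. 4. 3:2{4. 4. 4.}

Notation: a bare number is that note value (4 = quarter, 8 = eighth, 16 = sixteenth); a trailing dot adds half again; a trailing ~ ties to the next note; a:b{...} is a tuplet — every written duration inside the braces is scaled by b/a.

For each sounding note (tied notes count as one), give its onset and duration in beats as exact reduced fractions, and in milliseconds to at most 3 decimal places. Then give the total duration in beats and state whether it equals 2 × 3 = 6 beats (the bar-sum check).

1) 0.0ms=0b +1097.561ms=3/2b
2) 1097.561ms=3/2b +1097.561ms=3/2b
3) 2195.122ms=3b +731.707ms=1b
4) 2926.829ms=4b +731.707ms=1b
5) 3658.537ms=5b +731.707ms=1b
Σ=6b of 6 (82bpm 3/4) — PASS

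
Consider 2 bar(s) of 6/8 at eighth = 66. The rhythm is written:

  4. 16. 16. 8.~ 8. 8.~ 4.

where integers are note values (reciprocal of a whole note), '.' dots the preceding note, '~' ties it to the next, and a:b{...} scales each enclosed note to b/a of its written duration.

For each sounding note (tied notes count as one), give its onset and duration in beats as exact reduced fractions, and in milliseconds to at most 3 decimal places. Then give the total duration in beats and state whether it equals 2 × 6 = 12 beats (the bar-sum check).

1) 0.0ms=0b +2727.273ms=3b
2) 2727.273ms=3b +681.818ms=3/4b
3) 3409.091ms=15/4b +681.818ms=3/4b
4) 4090.909ms=9/2b +2727.273ms=3b
5) 6818.182ms=15/2b +4090.909ms=9/2b
Σ=12b of 12 (66bpm 6/8) — PASS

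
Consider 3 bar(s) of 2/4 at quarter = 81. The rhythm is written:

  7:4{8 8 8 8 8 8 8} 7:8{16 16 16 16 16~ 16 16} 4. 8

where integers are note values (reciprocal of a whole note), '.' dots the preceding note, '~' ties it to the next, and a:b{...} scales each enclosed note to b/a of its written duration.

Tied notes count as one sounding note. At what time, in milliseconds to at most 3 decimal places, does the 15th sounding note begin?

1. 0.0ms @ 0 + 211.64ms (2/7)
2. 211.64ms @ 2/7 + 211.64ms (2/7)
3. 423.28ms @ 4/7 + 211.64ms (2/7)
4. 634.921ms @ 6/7 + 211.64ms (2/7)
5. 846.561ms @ 8/7 + 211.64ms (2/7)
6. 1058.201ms @ 10/7 + 211.64ms (2/7)
7. 1269.841ms @ 12/7 + 211.64ms (2/7)
8. 1481.481ms @ 2 + 211.64ms (2/7)
9. 1693.122ms @ 16/7 + 211.64ms (2/7)
10. 1904.762ms @ 18/7 + 211.64ms (2/7)
11. 2116.402ms @ 20/7 + 211.64ms (2/7)
12. 2328.042ms @ 22/7 + 423.28ms (4/7)
13. 2751.323ms @ 26/7 + 211.64ms (2/7)
14. 2962.963ms @ 4 + 1111.111ms (3/2)
15. 4074.074ms @ 11/2 + 370.37ms (1/2)

note 15 onset = 11/2b = 4074.074ms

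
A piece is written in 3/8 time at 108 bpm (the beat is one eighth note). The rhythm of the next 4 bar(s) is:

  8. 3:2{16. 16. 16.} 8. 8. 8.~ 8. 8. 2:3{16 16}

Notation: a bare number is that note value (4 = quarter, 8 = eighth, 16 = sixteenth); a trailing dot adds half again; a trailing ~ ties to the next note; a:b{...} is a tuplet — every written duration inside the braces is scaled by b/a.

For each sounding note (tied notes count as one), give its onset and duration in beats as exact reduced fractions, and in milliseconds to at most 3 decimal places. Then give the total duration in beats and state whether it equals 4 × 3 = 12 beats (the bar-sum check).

1) 0.0ms=0b +833.333ms=3/2b
2) 833.333ms=3/2b +277.778ms=1/2b
3) 1111.111ms=2b +277.778ms=1/2b
4) 1388.889ms=5/2b +277.778ms=1/2b
5) 1666.667ms=3b +833.333ms=3/2b
6) 2500.0ms=9/2b +833.333ms=3/2b
7) 3333.333ms=6b +1666.667ms=3b
8) 5000.0ms=9b +833.333ms=3/2b
9) 5833.333ms=21/2b +416.667ms=3/4b
10) 6250.0ms=45/4b +416.667ms=3/4b
Σ=12b of 12 (108bpm 3/8) — PASS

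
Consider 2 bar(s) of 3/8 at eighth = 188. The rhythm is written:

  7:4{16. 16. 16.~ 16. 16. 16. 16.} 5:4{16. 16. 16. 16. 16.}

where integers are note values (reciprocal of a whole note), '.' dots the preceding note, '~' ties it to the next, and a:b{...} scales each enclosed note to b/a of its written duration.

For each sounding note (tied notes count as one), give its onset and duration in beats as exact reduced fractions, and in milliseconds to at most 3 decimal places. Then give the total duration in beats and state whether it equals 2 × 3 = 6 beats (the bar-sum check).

1) 0.0ms=0b +136.778ms=3/7b
2) 136.778ms=3/7b +136.778ms=3/7b
3) 273.556ms=6/7b +273.556ms=6/7b
4) 547.112ms=12/7b +136.778ms=3/7b
5) 683.891ms=15/7b +136.778ms=3/7b
6) 820.669ms=18/7b +136.778ms=3/7b
7) 957.447ms=3b +191.489ms=3/5b
8) 1148.936ms=18/5b +191.489ms=3/5b
9) 1340.426ms=21/5b +191.489ms=3/5b
10) 1531.915ms=24/5b +191.489ms=3/5b
11) 1723.404ms=27/5b +191.489ms=3/5b
Σ=6b of 6 (188bpm 3/8) — PASS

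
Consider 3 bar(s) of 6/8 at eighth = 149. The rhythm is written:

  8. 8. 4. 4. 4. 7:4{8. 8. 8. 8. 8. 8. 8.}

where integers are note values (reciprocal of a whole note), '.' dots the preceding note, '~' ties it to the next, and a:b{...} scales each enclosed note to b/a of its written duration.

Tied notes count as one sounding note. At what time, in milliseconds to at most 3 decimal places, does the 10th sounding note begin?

1. 0.0ms @ 0 + 604.027ms (3/2)
2. 604.027ms @ 3/2 + 604.027ms (3/2)
3. 1208.054ms @ 3 + 1208.054ms (3)
4. 2416.107ms @ 6 + 1208.054ms (3)
5. 3624.161ms @ 9 + 1208.054ms (3)
6. 4832.215ms @ 12 + 345.158ms (6/7)
7. 5177.373ms @ 90/7 + 345.158ms (6/7)
8. 5522.531ms @ 96/7 + 345.158ms (6/7)
9. 5867.689ms @ 102/7 + 345.158ms (6/7)
10. 6212.848ms @ 108/7 + 345.158ms (6/7)
11. 6558.006ms @ 114/7 + 345.158ms (6/7)
12. 6903.164ms @ 120/7 + 345.158ms (6/7)

note 10 onset = 108/7b = 6212.848ms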